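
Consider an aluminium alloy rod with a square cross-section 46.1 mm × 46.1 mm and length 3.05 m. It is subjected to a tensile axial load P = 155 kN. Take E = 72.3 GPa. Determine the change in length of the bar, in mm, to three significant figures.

A = 2125 mm².
δ_mech = NL/(AE) = 155000·3050/(2125·72300) = 3.077 mm.

3.08 mm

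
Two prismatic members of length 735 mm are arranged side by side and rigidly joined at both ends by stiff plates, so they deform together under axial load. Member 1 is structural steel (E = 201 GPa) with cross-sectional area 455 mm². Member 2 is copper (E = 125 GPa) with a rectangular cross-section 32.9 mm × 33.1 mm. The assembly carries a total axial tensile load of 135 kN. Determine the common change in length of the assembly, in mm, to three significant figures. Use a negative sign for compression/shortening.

0.436 mm

A_2 = 1089 mm².
Equal strain + equilibrium ⇒ each member carries load in proportion to AE: A₁E₁ = 91460000 N, A₂E₂ = 136100000 N, ΣAE = 227600000 N.
δ = PL/ΣAE = 135000·735/227600000 = 0.436 mm.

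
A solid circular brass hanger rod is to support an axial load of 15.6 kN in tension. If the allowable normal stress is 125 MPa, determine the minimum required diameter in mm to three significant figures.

12.6 mm

Required area A ≥ P/σ_allow = 15600/125 = 124.8 mm².
For a solid circular section, d ≥ √(4A/π) = 12.61 mm.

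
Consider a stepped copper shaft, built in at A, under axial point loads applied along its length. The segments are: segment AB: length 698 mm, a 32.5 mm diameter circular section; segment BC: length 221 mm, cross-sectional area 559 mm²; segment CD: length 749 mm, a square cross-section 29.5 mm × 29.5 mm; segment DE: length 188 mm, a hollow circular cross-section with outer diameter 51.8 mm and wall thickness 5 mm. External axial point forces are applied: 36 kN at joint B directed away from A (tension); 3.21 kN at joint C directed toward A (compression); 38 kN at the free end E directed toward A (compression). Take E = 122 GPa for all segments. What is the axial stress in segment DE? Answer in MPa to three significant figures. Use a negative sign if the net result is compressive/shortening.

Internal axial forces (sectioning from the free end, tension +): N_DE = -38 kN, N_CD = -38 kN, N_BC = -41.21 kN, N_AB = -5.21 kN.
A_DE = 735.1 mm².
σ_DE = N_DE/A_DE = -38000/735.1 = -51.69 MPa.

-51.7 MPa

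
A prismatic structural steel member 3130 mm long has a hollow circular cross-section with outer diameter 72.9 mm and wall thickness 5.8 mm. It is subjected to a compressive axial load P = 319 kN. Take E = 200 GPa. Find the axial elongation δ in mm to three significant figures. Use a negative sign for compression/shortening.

-4.08 mm

A = 1223 mm².
δ_mech = NL/(AE) = -319000·3130/(1223·200000) = -4.083 mm.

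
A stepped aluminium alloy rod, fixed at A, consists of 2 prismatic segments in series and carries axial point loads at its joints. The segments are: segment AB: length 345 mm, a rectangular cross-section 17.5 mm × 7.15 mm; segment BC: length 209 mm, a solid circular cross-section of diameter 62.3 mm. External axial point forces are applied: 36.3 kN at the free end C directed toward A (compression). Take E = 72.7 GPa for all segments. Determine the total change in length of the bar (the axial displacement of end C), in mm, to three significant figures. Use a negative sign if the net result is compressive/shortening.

-1.41 mm

Internal axial forces (sectioning from the free end, tension +): N_BC = -36.3 kN, N_AB = -36.3 kN.
A_AB = 125.1 mm².
A_BC = 3048 mm².
δ_AB = -36300·345/(125.1·72700) = -1.377 mm
δ_BC = -36300·209/(3048·72700) = -0.03423 mm
δ = Σδ_i = -1.411 mm.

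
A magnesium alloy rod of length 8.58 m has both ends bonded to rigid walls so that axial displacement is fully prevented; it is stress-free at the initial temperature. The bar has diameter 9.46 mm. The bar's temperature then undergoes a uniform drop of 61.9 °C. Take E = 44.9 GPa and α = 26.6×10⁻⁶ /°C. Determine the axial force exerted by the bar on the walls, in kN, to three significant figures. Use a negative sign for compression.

5.20 kN

Free thermal expansion αLΔT = 26.6e-6 · 8580 · -61.9 = -14.13 mm.
The walls impose strain ε = −(-14.13)/8580 = 1.6465e-03; σ = Eε = 44900 · 1.6465e-03 = 73.93 MPa.
Wall reaction R = σ·A = 73.93·70.29 = 5196 N = 5.196 kN.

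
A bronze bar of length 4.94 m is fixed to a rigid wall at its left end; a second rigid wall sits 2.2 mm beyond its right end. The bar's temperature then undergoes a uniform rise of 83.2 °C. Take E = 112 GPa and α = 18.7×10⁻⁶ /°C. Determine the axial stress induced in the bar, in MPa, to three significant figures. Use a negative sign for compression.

-124 MPa

Free thermal expansion αLΔT = 18.7e-6 · 4940 · 83.2 = 7.686 mm.
The walls engage after the gap closes; constrained expansion = 7.686 − 2.2 = 5.486 mm.
The walls impose strain ε = −(5.486)/4940 = -1.1105e-03; σ = Eε = 112000 · -1.1105e-03 = -124.4 MPa.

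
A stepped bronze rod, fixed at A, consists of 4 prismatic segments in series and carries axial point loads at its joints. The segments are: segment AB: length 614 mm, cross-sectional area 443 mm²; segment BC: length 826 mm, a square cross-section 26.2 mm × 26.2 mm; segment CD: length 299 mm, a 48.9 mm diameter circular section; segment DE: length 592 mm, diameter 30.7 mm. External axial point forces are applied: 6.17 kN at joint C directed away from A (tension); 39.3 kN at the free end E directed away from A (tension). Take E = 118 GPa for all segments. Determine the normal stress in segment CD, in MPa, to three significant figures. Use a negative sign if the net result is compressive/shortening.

Internal axial forces (sectioning from the free end, tension +): N_DE = 39.3 kN, N_CD = 39.3 kN, N_BC = 45.47 kN, N_AB = 45.47 kN.
A_CD = 1878 mm².
σ_CD = N_CD/A_CD = 39300/1878 = 20.93 MPa.

20.9 MPa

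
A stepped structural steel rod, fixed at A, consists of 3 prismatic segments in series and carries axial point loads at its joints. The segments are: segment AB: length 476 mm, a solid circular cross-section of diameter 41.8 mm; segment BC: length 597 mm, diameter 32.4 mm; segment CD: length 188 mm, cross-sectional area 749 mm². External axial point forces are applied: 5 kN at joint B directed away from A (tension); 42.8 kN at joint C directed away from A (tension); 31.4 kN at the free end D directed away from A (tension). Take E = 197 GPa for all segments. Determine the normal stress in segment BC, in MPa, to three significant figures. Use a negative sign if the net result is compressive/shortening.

Internal axial forces (sectioning from the free end, tension +): N_CD = 31.4 kN, N_BC = 74.2 kN, N_AB = 79.2 kN.
A_BC = 824.5 mm².
σ_BC = N_BC/A_BC = 74200/824.5 = 90 MPa.

90.0 MPa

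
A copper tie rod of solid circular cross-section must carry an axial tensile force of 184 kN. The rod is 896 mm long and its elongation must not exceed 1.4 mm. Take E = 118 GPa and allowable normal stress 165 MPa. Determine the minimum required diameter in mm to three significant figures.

37.7 mm

Required area A ≥ P/σ_allow = 184000/165 = 1115 mm².
For a solid circular section, d ≥ √(4A/π) = 37.68 mm.
Elongation limit: A ≥ PL/(Eδ_allow) = 184000·896/(118000·1.4) = 998 mm² ⇒ d ≥ 35.65 mm.
The stress limit governs.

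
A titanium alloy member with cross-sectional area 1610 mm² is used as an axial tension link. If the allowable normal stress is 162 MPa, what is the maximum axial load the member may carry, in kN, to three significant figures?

261 kN

P_max = σ_allow · A = 162 · 1610 = 260800 N = 260.8 kN.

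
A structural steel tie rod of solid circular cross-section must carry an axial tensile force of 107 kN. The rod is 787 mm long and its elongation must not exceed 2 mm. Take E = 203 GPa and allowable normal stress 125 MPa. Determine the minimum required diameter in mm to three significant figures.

Required area A ≥ P/σ_allow = 107000/125 = 856 mm².
For a solid circular section, d ≥ √(4A/π) = 33.01 mm.
Elongation limit: A ≥ PL/(Eδ_allow) = 107000·787/(203000·2) = 207.4 mm² ⇒ d ≥ 16.25 mm.
The stress limit governs.

33.0 mm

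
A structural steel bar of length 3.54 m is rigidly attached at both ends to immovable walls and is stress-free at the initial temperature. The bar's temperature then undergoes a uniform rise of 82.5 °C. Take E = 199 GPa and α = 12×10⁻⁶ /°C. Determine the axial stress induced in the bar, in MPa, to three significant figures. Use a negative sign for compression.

Free thermal expansion αLΔT = 12e-6 · 3540 · 82.5 = 3.505 mm.
The walls impose strain ε = −(3.505)/3540 = -9.9000e-04; σ = Eε = 199000 · -9.9000e-04 = -197 MPa.

-197 MPa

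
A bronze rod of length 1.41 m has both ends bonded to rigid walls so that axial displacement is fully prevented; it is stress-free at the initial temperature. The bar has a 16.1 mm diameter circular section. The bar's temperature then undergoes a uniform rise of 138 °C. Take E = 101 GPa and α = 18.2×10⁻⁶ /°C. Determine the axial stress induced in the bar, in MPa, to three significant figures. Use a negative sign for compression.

Free thermal expansion αLΔT = 18.2e-6 · 1410 · 138 = 3.541 mm.
The walls impose strain ε = −(3.541)/1410 = -2.5116e-03; σ = Eε = 101000 · -2.5116e-03 = -253.7 MPa.

-254 MPa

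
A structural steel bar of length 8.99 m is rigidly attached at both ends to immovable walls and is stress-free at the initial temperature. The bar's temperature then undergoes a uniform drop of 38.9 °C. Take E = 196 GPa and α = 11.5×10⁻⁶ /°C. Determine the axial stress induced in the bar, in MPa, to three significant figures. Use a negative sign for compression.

87.7 MPa

Free thermal expansion αLΔT = 11.5e-6 · 8990 · -38.9 = -4.022 mm.
The walls impose strain ε = −(-4.022)/8990 = 4.4735e-04; σ = Eε = 196000 · 4.4735e-04 = 87.68 MPa.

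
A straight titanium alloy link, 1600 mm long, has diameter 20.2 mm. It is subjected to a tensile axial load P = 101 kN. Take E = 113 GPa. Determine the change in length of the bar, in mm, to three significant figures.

4.46 mm

A = 320.5 mm².
δ_mech = NL/(AE) = 101000·1600/(320.5·113000) = 4.462 mm.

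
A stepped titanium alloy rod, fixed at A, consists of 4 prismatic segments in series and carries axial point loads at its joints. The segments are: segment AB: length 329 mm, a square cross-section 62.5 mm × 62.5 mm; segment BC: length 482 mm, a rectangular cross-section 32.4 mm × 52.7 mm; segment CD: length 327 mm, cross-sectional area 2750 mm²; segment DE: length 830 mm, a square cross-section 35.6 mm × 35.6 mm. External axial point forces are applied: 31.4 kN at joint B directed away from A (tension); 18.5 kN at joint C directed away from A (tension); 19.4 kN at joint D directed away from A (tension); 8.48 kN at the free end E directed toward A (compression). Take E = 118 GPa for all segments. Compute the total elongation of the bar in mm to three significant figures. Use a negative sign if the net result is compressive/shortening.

0.0777 mm

Internal axial forces (sectioning from the free end, tension +): N_DE = -8.48 kN, N_CD = 10.92 kN, N_BC = 29.42 kN, N_AB = 60.82 kN.
A_AB = 3906 mm².
A_BC = 1707 mm².
A_DE = 1267 mm².
δ_AB = 60820·329/(3906·118000) = 0.04341 mm
δ_BC = 29420·482/(1707·118000) = 0.07038 mm
δ_CD = 10920·327/(2750·118000) = 0.011 mm
δ_DE = -8480·830/(1267·118000) = -0.04706 mm
δ = Σδ_i = 0.07773 mm.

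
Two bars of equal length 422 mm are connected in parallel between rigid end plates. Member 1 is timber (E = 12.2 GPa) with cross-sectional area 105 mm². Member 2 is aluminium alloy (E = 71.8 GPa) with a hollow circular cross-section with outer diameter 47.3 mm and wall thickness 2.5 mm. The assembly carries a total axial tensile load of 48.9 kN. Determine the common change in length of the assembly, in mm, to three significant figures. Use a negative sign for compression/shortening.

A_2 = 351.9 mm².
Equal strain + equilibrium ⇒ each member carries load in proportion to AE: A₁E₁ = 1281000 N, A₂E₂ = 25260000 N, ΣAE = 26540000 N.
δ = PL/ΣAE = 48900·422/26540000 = 0.7774 mm.

0.777 mm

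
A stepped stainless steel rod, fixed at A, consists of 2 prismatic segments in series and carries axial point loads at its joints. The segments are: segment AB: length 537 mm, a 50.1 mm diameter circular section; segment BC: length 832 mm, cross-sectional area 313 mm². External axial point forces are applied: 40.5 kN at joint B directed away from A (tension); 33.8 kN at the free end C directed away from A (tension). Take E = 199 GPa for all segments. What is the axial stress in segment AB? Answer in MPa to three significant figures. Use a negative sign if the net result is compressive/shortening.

37.7 MPa

Internal axial forces (sectioning from the free end, tension +): N_BC = 33.8 kN, N_AB = 74.3 kN.
A_AB = 1971 mm².
σ_AB = N_AB/A_AB = 74300/1971 = 37.69 MPa.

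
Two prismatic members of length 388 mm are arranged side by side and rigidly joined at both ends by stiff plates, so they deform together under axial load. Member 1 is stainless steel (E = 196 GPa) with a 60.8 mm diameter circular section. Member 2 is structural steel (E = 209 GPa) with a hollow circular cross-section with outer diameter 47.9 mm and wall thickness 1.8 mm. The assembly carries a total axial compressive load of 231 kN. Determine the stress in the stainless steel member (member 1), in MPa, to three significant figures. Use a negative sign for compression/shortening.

A_1 = 2903 mm².
A_2 = 260.7 mm².
Equal strain + equilibrium ⇒ each member carries load in proportion to AE: A₁E₁ = 569100000 N, A₂E₂ = 54480000 N, ΣAE = 623500000 N.
σ₁ = P·E₁/ΣAE = -231000·196000/623500000 = -72.61 MPa.

-72.6 MPa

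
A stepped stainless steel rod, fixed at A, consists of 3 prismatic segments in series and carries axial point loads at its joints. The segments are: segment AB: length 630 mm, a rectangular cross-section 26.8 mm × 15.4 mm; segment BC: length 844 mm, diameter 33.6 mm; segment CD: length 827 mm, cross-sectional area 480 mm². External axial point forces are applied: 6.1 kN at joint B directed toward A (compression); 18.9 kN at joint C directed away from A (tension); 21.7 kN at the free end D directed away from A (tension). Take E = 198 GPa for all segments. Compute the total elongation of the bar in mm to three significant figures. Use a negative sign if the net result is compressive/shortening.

0.650 mm

Internal axial forces (sectioning from the free end, tension +): N_CD = 21.7 kN, N_BC = 40.6 kN, N_AB = 34.5 kN.
A_AB = 412.7 mm².
A_BC = 886.7 mm².
δ_AB = 34500·630/(412.7·198000) = 0.266 mm
δ_BC = 40600·844/(886.7·198000) = 0.1952 mm
δ_CD = 21700·827/(480·198000) = 0.1888 mm
δ = Σδ_i = 0.65 mm.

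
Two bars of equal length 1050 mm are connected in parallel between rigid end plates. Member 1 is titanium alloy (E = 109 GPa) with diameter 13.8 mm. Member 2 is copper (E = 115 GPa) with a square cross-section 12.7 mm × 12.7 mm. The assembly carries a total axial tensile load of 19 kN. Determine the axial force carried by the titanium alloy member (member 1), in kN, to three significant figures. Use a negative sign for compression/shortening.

A_1 = 149.6 mm².
A_2 = 161.3 mm².
Equal strain + equilibrium ⇒ each member carries load in proportion to AE: A₁E₁ = 16300000 N, A₂E₂ = 18550000 N, ΣAE = 34850000 N.
F₁ = P·A₁E₁/ΣAE = 19000·16300000/34850000 = 8888 N.

8.89 kN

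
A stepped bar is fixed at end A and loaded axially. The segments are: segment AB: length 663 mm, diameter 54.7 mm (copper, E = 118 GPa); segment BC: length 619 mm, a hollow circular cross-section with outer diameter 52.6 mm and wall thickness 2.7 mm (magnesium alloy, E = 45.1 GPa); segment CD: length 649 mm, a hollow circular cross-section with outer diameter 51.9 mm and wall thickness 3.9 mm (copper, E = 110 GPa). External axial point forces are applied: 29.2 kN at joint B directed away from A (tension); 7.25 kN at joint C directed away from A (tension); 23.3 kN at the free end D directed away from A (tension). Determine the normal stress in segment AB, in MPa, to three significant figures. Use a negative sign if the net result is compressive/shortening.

Internal axial forces (sectioning from the free end, tension +): N_CD = 23.3 kN, N_BC = 30.55 kN, N_AB = 59.75 kN.
A_AB = 2350 mm².
σ_AB = N_AB/A_AB = 59750/2350 = 25.43 MPa.

25.4 MPa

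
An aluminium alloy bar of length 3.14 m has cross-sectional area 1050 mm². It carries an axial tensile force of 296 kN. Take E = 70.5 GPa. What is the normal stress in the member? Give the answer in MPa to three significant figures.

σ = N/A = 296000/1050 = 281.9 MPa.

282 MPa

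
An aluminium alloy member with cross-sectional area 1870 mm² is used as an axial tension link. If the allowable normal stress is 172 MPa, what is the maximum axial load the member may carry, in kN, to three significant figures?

P_max = σ_allow · A = 172 · 1870 = 321600 N = 321.6 kN.

322 kN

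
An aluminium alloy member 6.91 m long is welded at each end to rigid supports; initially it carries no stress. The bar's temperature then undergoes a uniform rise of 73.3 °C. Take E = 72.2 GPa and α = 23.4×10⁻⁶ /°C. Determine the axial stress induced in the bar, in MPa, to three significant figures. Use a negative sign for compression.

Free thermal expansion αLΔT = 23.4e-6 · 6910 · 73.3 = 11.85 mm.
The walls impose strain ε = −(11.85)/6910 = -1.7152e-03; σ = Eε = 72200 · -1.7152e-03 = -123.8 MPa.

-124 MPa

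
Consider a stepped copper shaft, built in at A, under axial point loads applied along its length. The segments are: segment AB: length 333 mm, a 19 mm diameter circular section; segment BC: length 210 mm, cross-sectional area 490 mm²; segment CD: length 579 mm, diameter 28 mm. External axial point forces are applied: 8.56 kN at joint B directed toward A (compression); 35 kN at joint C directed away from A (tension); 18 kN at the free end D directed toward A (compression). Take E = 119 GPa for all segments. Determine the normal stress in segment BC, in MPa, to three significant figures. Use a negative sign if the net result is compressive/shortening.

Internal axial forces (sectioning from the free end, tension +): N_CD = -18 kN, N_BC = 17 kN, N_AB = 8.44 kN.
σ_BC = N_BC/A_BC = 17000/490 = 34.69 MPa.

34.7 MPa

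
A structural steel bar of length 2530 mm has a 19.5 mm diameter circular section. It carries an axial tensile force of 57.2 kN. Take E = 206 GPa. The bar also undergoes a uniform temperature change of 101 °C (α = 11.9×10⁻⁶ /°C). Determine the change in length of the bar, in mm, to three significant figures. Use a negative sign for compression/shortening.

5.39 mm

A = 298.6 mm².
δ_mech = NL/(AE) = 57200·2530/(298.6·206000) = 2.352 mm.
δ_thermal = αLΔT = 11.9e-6·2530·101 = 3.041 mm.
δ = δ_mech + δ_thermal = 5.393 mm.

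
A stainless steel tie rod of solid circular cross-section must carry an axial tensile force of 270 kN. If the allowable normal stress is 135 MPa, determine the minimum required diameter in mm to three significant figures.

Required area A ≥ P/σ_allow = 270000/135 = 2000 mm².
For a solid circular section, d ≥ √(4A/π) = 50.46 mm.

50.5 mm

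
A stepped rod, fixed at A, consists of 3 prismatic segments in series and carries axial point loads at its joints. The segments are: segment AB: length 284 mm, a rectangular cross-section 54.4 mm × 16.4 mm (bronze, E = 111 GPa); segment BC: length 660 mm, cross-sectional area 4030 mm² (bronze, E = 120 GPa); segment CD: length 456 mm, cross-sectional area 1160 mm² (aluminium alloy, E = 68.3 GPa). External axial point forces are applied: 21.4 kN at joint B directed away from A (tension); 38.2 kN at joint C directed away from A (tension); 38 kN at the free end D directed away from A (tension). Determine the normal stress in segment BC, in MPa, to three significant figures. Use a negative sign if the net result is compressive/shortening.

Internal axial forces (sectioning from the free end, tension +): N_CD = 38 kN, N_BC = 76.2 kN, N_AB = 97.6 kN.
σ_BC = N_BC/A_BC = 76200/4030 = 18.91 MPa.

18.9 MPa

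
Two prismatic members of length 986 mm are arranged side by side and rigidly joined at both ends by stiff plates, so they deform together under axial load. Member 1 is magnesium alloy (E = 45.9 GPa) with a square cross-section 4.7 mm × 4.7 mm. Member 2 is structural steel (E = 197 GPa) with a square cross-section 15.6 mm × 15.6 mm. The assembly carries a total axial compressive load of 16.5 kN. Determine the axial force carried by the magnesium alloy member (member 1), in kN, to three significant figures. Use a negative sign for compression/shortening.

-0.342 kN

A_1 = 22.09 mm².
A_2 = 243.4 mm².
Equal strain + equilibrium ⇒ each member carries load in proportion to AE: A₁E₁ = 1014000 N, A₂E₂ = 47940000 N, ΣAE = 48960000 N.
F₁ = P·A₁E₁/ΣAE = -16500·1014000/48960000 = -341.7 N.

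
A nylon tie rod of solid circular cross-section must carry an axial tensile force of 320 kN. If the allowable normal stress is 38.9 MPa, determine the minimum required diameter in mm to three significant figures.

102 mm

Required area A ≥ P/σ_allow = 320000/38.9 = 8226 mm².
For a solid circular section, d ≥ √(4A/π) = 102.3 mm.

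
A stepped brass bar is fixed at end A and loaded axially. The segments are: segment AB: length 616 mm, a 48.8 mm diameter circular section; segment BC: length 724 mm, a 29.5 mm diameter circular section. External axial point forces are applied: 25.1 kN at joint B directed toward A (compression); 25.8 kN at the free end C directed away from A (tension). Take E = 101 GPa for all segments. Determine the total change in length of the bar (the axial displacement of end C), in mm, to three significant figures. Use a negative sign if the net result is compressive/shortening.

0.273 mm

Internal axial forces (sectioning from the free end, tension +): N_BC = 25.8 kN, N_AB = 0.7 kN.
A_AB = 1870 mm².
A_BC = 683.5 mm².
δ_AB = 700·616/(1870·101000) = 0.002283 mm
δ_BC = 25800·724/(683.5·101000) = 0.2706 mm
δ = Σδ_i = 0.2729 mm.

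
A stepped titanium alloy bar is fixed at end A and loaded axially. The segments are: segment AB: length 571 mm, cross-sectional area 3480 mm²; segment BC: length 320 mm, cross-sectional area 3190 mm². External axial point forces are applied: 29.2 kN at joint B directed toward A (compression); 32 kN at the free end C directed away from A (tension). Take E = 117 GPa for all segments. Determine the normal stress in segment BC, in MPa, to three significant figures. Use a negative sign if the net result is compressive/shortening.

10.0 MPa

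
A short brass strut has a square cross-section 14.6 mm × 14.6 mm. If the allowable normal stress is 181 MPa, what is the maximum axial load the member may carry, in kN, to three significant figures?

A = 213.2 mm².
P_max = σ_allow · A = 181 · 213.2 = 38580 N = 38.58 kN.

38.6 kN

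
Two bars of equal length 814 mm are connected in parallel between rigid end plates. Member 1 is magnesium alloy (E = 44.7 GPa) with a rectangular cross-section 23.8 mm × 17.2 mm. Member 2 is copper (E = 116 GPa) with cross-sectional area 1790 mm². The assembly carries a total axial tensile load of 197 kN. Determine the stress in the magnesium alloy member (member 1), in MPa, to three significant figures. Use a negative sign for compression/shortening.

A_1 = 409.4 mm².
Equal strain + equilibrium ⇒ each member carries load in proportion to AE: A₁E₁ = 18300000 N, A₂E₂ = 207600000 N, ΣAE = 225900000 N.
σ₁ = P·E₁/ΣAE = 197000·44700/225900000 = 38.97 MPa.

39.0 MPa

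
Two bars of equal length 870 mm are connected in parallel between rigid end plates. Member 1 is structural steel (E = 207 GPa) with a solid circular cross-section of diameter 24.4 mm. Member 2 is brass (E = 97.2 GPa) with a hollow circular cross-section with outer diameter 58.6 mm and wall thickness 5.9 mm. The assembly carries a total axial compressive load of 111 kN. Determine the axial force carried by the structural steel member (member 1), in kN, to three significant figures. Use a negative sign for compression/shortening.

A_1 = 467.6 mm².
A_2 = 976.8 mm².
Equal strain + equilibrium ⇒ each member carries load in proportion to AE: A₁E₁ = 96790000 N, A₂E₂ = 94950000 N, ΣAE = 191700000 N.
F₁ = P·A₁E₁/ΣAE = -111000·96790000/191700000 = -56030 N.

-56.0 kN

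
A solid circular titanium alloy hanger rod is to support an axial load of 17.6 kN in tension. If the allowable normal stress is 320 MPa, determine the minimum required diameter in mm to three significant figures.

Required area A ≥ P/σ_allow = 17600/320 = 55 mm².
For a solid circular section, d ≥ √(4A/π) = 8.368 mm.

8.37 mm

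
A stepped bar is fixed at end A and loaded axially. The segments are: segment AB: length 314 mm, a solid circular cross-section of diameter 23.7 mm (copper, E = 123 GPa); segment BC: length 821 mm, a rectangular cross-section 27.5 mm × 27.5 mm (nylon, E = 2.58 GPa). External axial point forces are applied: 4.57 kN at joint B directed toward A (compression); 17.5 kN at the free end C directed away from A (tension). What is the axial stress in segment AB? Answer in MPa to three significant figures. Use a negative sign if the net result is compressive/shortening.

29.3 MPa

Internal axial forces (sectioning from the free end, tension +): N_BC = 17.5 kN, N_AB = 12.93 kN.
A_AB = 441.2 mm².
σ_AB = N_AB/A_AB = 12930/441.2 = 29.31 MPa.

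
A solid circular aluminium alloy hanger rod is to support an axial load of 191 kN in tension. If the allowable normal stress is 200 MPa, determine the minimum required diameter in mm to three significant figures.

Required area A ≥ P/σ_allow = 191000/200 = 955 mm².
For a solid circular section, d ≥ √(4A/π) = 34.87 mm.

34.9 mm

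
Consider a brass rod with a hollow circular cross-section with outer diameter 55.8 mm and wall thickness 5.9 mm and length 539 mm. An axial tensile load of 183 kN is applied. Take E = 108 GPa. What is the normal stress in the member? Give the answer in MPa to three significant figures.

198 MPa

A = 924.9 mm².
σ = N/A = 183000/924.9 = 197.9 MPa.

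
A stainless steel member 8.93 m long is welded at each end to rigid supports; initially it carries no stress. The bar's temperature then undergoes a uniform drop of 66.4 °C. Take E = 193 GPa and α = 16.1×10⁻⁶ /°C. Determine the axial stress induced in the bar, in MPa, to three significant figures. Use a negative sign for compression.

206 MPa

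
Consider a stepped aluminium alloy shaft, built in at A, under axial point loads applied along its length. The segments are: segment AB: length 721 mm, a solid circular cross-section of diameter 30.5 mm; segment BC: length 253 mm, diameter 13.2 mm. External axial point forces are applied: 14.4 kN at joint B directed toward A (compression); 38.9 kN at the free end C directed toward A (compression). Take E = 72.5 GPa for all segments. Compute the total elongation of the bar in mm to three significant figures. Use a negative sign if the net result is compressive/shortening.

-1.72 mm

Internal axial forces (sectioning from the free end, tension +): N_BC = -38.9 kN, N_AB = -53.3 kN.
A_AB = 730.6 mm².
A_BC = 136.8 mm².
δ_AB = -53300·721/(730.6·72500) = -0.7255 mm
δ_BC = -38900·253/(136.8·72500) = -0.992 mm
δ = Σδ_i = -1.717 mm.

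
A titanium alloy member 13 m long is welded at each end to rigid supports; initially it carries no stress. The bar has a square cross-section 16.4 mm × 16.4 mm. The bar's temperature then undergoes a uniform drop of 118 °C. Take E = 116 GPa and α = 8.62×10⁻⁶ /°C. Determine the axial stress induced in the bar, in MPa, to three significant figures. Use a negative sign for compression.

118 MPa

Free thermal expansion αLΔT = 8.62e-6 · 13000 · -118 = -13.22 mm.
The walls impose strain ε = −(-13.22)/13000 = 1.0172e-03; σ = Eε = 116000 · 1.0172e-03 = 118 MPa.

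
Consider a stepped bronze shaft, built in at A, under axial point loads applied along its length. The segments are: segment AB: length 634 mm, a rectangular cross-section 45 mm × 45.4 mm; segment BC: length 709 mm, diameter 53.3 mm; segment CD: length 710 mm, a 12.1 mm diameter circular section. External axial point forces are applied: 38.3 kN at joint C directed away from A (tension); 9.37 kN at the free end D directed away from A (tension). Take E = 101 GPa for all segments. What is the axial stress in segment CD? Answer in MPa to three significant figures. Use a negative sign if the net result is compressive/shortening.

Internal axial forces (sectioning from the free end, tension +): N_CD = 9.37 kN, N_BC = 47.67 kN, N_AB = 47.67 kN.
A_CD = 115 mm².
σ_CD = N_CD/A_CD = 9370/115 = 81.49 MPa.

81.5 MPa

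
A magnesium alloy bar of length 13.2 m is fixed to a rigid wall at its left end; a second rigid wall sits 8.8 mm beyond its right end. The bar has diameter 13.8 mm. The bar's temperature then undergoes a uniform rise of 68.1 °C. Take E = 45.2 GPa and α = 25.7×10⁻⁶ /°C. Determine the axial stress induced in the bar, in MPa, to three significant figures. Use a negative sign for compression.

-49.0 MPa

Free thermal expansion αLΔT = 25.7e-6 · 13200 · 68.1 = 23.1 mm.
The walls engage after the gap closes; constrained expansion = 23.1 − 8.8 = 14.3 mm.
The walls impose strain ε = −(14.3)/13200 = -1.0835e-03; σ = Eε = 45200 · -1.0835e-03 = -48.97 MPa.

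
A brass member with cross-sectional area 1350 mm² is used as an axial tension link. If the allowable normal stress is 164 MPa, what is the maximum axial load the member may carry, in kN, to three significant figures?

P_max = σ_allow · A = 164 · 1350 = 221400 N = 221.4 kN.

221 kN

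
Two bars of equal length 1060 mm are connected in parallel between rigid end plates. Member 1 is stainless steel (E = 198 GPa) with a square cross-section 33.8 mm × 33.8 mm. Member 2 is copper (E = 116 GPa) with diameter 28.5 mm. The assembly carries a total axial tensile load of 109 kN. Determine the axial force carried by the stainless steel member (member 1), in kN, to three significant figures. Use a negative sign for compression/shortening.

A_1 = 1142 mm².
A_2 = 637.9 mm².
Equal strain + equilibrium ⇒ each member carries load in proportion to AE: A₁E₁ = 226200000 N, A₂E₂ = 74000000 N, ΣAE = 300200000 N.
F₁ = P·A₁E₁/ΣAE = 109000·226200000/300200000 = 82130 N.

82.1 kN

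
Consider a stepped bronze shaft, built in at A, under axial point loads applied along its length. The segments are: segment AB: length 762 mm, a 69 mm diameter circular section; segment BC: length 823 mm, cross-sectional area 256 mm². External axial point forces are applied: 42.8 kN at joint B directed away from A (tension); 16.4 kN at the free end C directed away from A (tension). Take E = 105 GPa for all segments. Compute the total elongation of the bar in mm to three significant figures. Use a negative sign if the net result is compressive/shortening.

0.617 mm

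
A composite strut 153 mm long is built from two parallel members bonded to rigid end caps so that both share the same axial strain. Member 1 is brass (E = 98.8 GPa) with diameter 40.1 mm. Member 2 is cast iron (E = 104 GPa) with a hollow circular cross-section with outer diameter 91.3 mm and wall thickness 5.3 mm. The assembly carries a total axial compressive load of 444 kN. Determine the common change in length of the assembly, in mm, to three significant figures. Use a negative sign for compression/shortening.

-0.248 mm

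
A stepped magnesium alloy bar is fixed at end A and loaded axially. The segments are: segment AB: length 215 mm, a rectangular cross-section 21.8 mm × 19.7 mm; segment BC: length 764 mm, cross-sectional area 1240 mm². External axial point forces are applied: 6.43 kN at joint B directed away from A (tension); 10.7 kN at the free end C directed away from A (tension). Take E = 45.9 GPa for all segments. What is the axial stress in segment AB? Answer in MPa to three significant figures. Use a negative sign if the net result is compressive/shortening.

39.9 MPa

Internal axial forces (sectioning from the free end, tension +): N_BC = 10.7 kN, N_AB = 17.13 kN.
A_AB = 429.5 mm².
σ_AB = N_AB/A_AB = 17130/429.5 = 39.89 MPa.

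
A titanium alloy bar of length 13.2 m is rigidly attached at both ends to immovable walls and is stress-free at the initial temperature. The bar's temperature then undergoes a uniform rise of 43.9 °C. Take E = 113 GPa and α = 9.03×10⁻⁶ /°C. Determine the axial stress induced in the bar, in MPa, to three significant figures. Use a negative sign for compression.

-44.8 MPa

Free thermal expansion αLΔT = 9.03e-6 · 13200 · 43.9 = 5.233 mm.
The walls impose strain ε = −(5.233)/13200 = -3.9642e-04; σ = Eε = 113000 · -3.9642e-04 = -44.8 MPa.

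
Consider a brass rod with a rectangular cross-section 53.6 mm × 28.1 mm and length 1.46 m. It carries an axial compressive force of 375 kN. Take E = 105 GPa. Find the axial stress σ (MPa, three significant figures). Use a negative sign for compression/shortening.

A = 1506 mm².
σ = N/A = -375000/1506 = -249 MPa.

-249 MPa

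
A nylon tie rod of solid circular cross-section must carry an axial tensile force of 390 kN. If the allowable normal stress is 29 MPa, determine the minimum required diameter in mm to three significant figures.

131 mm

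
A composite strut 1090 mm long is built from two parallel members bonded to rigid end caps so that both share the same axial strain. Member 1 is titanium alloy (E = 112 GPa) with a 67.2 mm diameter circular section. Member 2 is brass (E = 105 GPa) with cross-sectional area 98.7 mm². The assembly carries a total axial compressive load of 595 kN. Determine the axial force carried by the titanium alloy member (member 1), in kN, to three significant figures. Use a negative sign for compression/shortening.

-580 kN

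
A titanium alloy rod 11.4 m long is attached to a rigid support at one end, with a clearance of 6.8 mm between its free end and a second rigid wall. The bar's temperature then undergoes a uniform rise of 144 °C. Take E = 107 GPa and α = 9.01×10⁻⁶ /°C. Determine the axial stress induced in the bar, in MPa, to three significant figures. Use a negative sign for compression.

-75.0 MPa

Free thermal expansion αLΔT = 9.01e-6 · 11400 · 144 = 14.79 mm.
The walls engage after the gap closes; constrained expansion = 14.79 − 6.8 = 7.991 mm.
The walls impose strain ε = −(7.991)/11400 = -7.0095e-04; σ = Eε = 107000 · -7.0095e-04 = -75 MPa.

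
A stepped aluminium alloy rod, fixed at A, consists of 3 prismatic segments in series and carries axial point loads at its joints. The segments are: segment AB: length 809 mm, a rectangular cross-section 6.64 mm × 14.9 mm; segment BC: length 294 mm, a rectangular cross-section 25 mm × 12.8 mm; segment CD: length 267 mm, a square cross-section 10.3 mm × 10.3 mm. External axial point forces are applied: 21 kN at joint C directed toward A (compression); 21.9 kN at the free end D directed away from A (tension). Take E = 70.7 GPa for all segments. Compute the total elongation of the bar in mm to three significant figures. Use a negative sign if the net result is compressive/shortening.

Internal axial forces (sectioning from the free end, tension +): N_CD = 21.9 kN, N_BC = 0.9 kN, N_AB = 0.9 kN.
A_AB = 98.94 mm².
A_BC = 320 mm².
A_CD = 106.1 mm².
δ_AB = 900·809/(98.94·70700) = 0.1041 mm
δ_BC = 900·294/(320·70700) = 0.0117 mm
δ_CD = 21900·267/(106.1·70700) = 0.7796 mm
δ = Σδ_i = 0.8954 mm.

0.895 mm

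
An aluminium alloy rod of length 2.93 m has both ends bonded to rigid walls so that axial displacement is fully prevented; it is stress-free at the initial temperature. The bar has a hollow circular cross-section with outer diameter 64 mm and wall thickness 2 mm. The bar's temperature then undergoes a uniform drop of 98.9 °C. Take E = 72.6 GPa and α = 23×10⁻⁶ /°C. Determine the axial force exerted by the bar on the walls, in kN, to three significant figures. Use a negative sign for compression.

Free thermal expansion αLΔT = 23e-6 · 2930 · -98.9 = -6.665 mm.
The walls impose strain ε = −(-6.665)/2930 = 2.2747e-03; σ = Eε = 72600 · 2.2747e-03 = 165.1 MPa.
Wall reaction R = σ·A = 165.1·389.6 = 64330 N = 64.33 kN.

64.3 kN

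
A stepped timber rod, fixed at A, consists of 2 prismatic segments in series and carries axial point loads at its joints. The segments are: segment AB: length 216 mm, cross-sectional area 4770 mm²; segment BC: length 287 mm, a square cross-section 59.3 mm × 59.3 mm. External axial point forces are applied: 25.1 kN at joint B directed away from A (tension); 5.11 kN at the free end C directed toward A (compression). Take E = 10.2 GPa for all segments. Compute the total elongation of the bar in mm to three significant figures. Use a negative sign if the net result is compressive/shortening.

Internal axial forces (sectioning from the free end, tension +): N_BC = -5.11 kN, N_AB = 19.99 kN.
A_BC = 3516 mm².
δ_AB = 19990·216/(4770·10200) = 0.08875 mm
δ_BC = -5110·287/(3516·10200) = -0.04089 mm
δ = Σδ_i = 0.04786 mm.

0.0479 mm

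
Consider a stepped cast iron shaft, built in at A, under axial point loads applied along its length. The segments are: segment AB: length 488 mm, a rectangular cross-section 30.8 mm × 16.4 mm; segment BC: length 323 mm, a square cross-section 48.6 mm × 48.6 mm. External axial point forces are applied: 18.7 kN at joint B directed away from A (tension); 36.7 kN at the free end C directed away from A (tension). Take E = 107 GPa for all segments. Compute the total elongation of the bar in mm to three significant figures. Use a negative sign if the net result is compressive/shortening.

Internal axial forces (sectioning from the free end, tension +): N_BC = 36.7 kN, N_AB = 55.4 kN.
A_AB = 505.1 mm².
A_BC = 2362 mm².
δ_AB = 55400·488/(505.1·107000) = 0.5002 mm
δ_BC = 36700·323/(2362·107000) = 0.0469 mm
δ = Σδ_i = 0.5471 mm.

0.547 mm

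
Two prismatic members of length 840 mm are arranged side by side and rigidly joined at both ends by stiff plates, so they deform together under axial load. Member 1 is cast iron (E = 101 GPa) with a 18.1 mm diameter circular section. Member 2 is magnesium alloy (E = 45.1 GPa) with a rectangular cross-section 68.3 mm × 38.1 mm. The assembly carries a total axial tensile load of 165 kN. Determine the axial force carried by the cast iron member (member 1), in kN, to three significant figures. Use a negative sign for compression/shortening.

29.9 kN

A_1 = 257.3 mm².
A_2 = 2602 mm².
Equal strain + equilibrium ⇒ each member carries load in proportion to AE: A₁E₁ = 25990000 N, A₂E₂ = 117400000 N, ΣAE = 143300000 N.
F₁ = P·A₁E₁/ΣAE = 165000·25990000/143300000 = 29910 N.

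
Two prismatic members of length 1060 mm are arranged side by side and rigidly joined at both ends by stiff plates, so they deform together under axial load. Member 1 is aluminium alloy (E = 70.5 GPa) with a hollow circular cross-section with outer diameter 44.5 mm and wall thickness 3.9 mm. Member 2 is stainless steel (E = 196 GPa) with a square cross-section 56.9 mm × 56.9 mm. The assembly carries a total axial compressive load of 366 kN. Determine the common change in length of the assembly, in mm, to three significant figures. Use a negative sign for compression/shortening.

-0.579 mm

A_1 = 497.4 mm².
A_2 = 3238 mm².
Equal strain + equilibrium ⇒ each member carries load in proportion to AE: A₁E₁ = 35070000 N, A₂E₂ = 634600000 N, ΣAE = 669600000 N.
δ = PL/ΣAE = -366000·1060/669600000 = -0.5794 mm.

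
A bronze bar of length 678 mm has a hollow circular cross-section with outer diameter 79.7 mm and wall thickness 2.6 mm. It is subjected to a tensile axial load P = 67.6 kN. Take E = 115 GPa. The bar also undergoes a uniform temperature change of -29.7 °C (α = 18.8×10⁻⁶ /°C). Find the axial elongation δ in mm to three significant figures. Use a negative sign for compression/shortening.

0.254 mm

A = 629.8 mm².
δ_mech = NL/(AE) = 67600·678/(629.8·115000) = 0.6329 mm.
δ_thermal = αLΔT = 18.8e-6·678·-29.7 = -0.3786 mm.
δ = δ_mech + δ_thermal = 0.2543 mm.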